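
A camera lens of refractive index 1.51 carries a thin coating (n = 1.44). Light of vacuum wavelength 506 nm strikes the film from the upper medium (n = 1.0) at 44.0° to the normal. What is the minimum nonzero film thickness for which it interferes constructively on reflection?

201 nm

Top surface (1.0 → 1.44): reflection off a higher-index medium gives a half-wave phase shift.
Ray reflecting at the bottom interface goes from n = 1.44 toward n = 1.51: a half-wave phase shift.
Zero or two π shifts → no net half-wave offset.
With no net inversion, constructive interference in reflection requires 2 n t cos θ_r = m λ.
Snell's law: 1.0 sin 44.0° = 1.44 sin θ_r → sin θ_r = 0.482, cos θ_r = 0.876.
Minimum nonzero at m = 1: t = λ / (2 n cos θ_r) = 506 / (2 × 1.44 × 0.876) = 201 nm.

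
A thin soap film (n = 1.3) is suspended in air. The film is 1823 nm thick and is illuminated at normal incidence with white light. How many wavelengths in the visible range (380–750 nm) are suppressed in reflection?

6

Ray reflecting at the top interface goes from n = 1.0 toward n = 1.3: a half-wave phase shift.
At the lower boundary (n = 1.3 to n = 1.0) the reflected ray undergoes no phase shift.
Net: one phase inversion between the two reflected rays.
With one net inversion, destructive interference in reflection requires 2 n t = m λ.
λ = 2 n t / m = 4740 / m nm.
m=6: 790 nm (IR); m=7: 677 nm (visible); m=8: 592 nm (visible); m=9: 527 nm (visible); m=10: 474 nm (visible); m=11: 431 nm (visible); m=12: 395 nm (visible); m=13: 365 nm (UV).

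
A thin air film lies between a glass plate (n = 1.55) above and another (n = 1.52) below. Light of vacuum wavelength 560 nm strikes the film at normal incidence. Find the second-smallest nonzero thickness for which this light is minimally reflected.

560 nm

At the upper boundary (n = 1.55 to n = 1.0) the reflected ray undergoes no phase shift.
Ray reflecting at the bottom interface goes from n = 1.0 toward n = 1.52: a half-wave phase shift.
Net: one phase inversion between the two reflected rays.
With one net inversion, destructive interference in reflection requires 2 n t = m λ.
The second-smallest nonzero thickness corresponds to m = 2: t = m λ / (2 n) = 2.00 × 560 / (2 × 1.0) = 560 nm.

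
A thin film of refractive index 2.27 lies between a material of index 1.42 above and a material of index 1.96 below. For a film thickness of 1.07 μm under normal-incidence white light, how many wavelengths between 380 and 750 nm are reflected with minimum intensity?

6

Ray reflecting at the top interface goes from n = 1.42 toward n = 2.27: a half-wave phase shift.
Bottom surface (2.27 → 1.96): reflection off a lower-index medium gives no phase shift.
Exactly one π shift → a net half-wave offset.
With one net inversion, destructive interference in reflection requires 2 n t = m λ.
λ = 2 n t / m = 4858 / m nm.
m=6: 810 nm (IR); m=7: 694 nm (visible); m=8: 607 nm (visible); m=9: 540 nm (visible); m=10: 486 nm (visible); m=11: 442 nm (visible); m=12: 405 nm (visible); m=13: 374 nm (UV).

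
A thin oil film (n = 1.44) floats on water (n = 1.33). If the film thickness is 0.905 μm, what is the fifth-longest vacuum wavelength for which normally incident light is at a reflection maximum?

Top surface (1.0 → 1.44): reflection off a higher-index medium gives a half-wave phase shift.
At the lower boundary (n = 1.44 to n = 1.33) the reflected ray undergoes no phase shift.
Exactly one π shift → a net half-wave offset.
So the condition for constructive reflection is 2 n t = (m + ½) λ.
λ = 2 n t / (m + ½). The fifth-longest wavelength is m = 4: λ = 2 × 1.44 × 905 / 4.50 = 579 nm.

579 nm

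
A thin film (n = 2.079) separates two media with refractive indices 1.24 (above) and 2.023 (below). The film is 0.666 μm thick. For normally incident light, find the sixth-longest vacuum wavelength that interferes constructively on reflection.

Top surface (1.24 → 2.079): reflection off a higher-index medium gives a half-wave phase shift.
Ray reflecting at the bottom interface goes from n = 2.079 toward n = 2.023: no phase shift.
The two reflections differ by half a wavelength.
For maximum reflection here: 2 n t = (m + ½) λ.
λ = 2 n t / (m + ½). The sixth-longest wavelength is m = 5: λ = 2 × 2.079 × 666 / 5.50 = 503 nm.

503 nm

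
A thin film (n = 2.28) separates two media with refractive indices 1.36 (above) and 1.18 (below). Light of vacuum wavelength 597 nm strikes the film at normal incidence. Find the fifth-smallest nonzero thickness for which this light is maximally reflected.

Ray reflecting at the top interface goes from n = 1.36 toward n = 2.28: a half-wave phase shift.
Ray reflecting at the bottom interface goes from n = 2.28 toward n = 1.18: no phase shift.
Exactly one π shift → a net half-wave offset.
With one net inversion, constructive interference in reflection requires 2 n t = (m + ½) λ.
The fifth-smallest nonzero thickness corresponds to m = 4: t = (m + ½) λ / (2 n) = 4.50 × 597 / (2 × 2.28) = 589 nm.

589 nm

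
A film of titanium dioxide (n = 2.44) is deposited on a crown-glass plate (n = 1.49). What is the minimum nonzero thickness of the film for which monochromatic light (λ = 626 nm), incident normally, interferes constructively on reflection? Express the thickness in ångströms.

641 Å

At the upper boundary (n = 1.0 to n = 2.44) the reflected ray undergoes a half-wave phase shift.
Bottom surface (2.44 → 1.49): reflection off a lower-index medium gives no phase shift.
Exactly one π shift → a net half-wave offset.
For strong reflection here: 2 n t = (m + ½) λ.
Minimum at m = 0: t = λ / (4 n) = 626 / (4 × 2.44) = 64.1 nm.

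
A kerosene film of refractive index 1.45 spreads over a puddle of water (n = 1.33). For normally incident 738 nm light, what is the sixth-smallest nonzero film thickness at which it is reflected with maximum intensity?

1400 nm

Ray reflecting at the top interface goes from n = 1.0 toward n = 1.45: a half-wave phase shift.
Bottom surface (1.45 → 1.33): reflection off a lower-index medium gives no phase shift.
The two reflections differ by half a wavelength.
With one net inversion, constructive interference in reflection requires 2 n t = (m + ½) λ.
The sixth-smallest nonzero thickness corresponds to m = 5: t = (m + ½) λ / (2 n) = 5.50 × 738 / (2 × 1.45) = 1400 nm.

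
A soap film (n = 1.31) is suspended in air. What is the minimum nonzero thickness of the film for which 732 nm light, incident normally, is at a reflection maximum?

Ray reflecting at the top interface goes from n = 1.0 toward n = 1.31: a half-wave phase shift.
Ray reflecting at the bottom interface goes from n = 1.31 toward n = 1.0: no phase shift.
Exactly one π shift → a net half-wave offset.
For bright reflection here: 2 n t = (m + ½) λ.
Minimum at m = 0: t = λ / (4 n) = 732 / (4 × 1.31) = 140 nm.

140 nm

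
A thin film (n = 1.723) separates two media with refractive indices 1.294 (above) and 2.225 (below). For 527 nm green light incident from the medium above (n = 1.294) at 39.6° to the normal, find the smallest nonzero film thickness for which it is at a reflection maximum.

At the upper boundary (n = 1.294 to n = 1.723) the reflected ray undergoes a half-wave phase shift.
At the lower boundary (n = 1.723 to n = 2.225) the reflected ray undergoes a half-wave phase shift.
Zero or two π shifts → no net half-wave offset.
For strong reflection here: 2 n t cos θ_r = m λ.
Snell's law: 1.294 sin 39.6° = 1.723 sin θ_r → sin θ_r = 0.479, cos θ_r = 0.878.
Minimum nonzero at m = 1: t = λ / (2 n cos θ_r) = 527 / (2 × 1.723 × 0.878) = 174 nm.

174 nm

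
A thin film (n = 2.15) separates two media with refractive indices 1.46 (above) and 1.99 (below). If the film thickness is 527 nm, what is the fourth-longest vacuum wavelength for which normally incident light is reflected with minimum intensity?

567 nm

Ray reflecting at the top interface goes from n = 1.46 toward n = 2.15: a half-wave phase shift.
At the lower boundary (n = 2.15 to n = 1.99) the reflected ray undergoes no phase shift.
Net: one phase inversion between the two reflected rays.
So the condition for destructive reflection is 2 n t = m λ.
λ = 2 n t / m. The fourth-longest wavelength is m = 4: λ = 2 × 2.15 × 527 / 4.00 = 567 nm.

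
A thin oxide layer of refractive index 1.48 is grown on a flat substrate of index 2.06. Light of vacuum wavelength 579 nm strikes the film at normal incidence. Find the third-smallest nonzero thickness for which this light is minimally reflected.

489 nm

Ray reflecting at the top interface goes from n = 1.0 toward n = 1.48: a half-wave phase shift.
At the lower boundary (n = 1.48 to n = 2.06) the reflected ray undergoes a half-wave phase shift.
Zero or two π shifts → no net half-wave offset.
So the condition for destructive reflection is 2 n t = (m + ½) λ.
The third-smallest nonzero thickness corresponds to m = 2: t = (m + ½) λ / (2 n) = 2.50 × 579 / (2 × 1.48) = 489 nm.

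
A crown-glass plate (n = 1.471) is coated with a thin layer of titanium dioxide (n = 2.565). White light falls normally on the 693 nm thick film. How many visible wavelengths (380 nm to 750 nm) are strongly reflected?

4

At the upper boundary (n = 1.0 to n = 2.565) the reflected ray undergoes a half-wave phase shift.
Ray reflecting at the bottom interface goes from n = 2.565 toward n = 1.471: no phase shift.
Exactly one π shift → a net half-wave offset.
For maximum reflection here: 2 n t = (m + ½) λ.
λ = 2 n t / (m + ½) = 3555 / (m + ½) nm.
m=4: 790 nm (IR); m=5: 646 nm (visible); m=6: 547 nm (visible); m=7: 474 nm (visible); m=8: 418 nm (visible); m=9: 374 nm (UV).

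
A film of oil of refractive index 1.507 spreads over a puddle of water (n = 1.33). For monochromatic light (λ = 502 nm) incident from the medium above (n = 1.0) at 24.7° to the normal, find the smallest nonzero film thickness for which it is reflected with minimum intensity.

173 nm

At the upper boundary (n = 1.0 to n = 1.507) the reflected ray undergoes a half-wave phase shift.
Ray reflecting at the bottom interface goes from n = 1.507 toward n = 1.33: no phase shift.
Exactly one π shift → a net half-wave offset.
With one net inversion, destructive interference in reflection requires 2 n t cos θ_r = m λ.
Snell's law: 1.0 sin 24.7° = 1.507 sin θ_r → sin θ_r = 0.277, cos θ_r = 0.961.
Minimum nonzero at m = 1: t = λ / (2 n cos θ_r) = 502 / (2 × 1.507 × 0.961) = 173 nm.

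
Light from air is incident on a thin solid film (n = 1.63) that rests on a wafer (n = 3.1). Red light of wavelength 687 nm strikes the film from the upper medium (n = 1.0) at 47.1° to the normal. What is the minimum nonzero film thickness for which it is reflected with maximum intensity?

At the upper boundary (n = 1.0 to n = 1.63) the reflected ray undergoes a half-wave phase shift.
At the lower boundary (n = 1.63 to n = 3.1) the reflected ray undergoes a half-wave phase shift.
Net: no relative phase inversion (both shifts match).
With no net inversion, constructive interference in reflection requires 2 n t cos θ_r = m λ.
Snell's law: 1.0 sin 47.1° = 1.63 sin θ_r → sin θ_r = 0.449, cos θ_r = 0.893.
Minimum nonzero at m = 1: t = λ / (2 n cos θ_r) = 687 / (2 × 1.63 × 0.893) = 236 nm.

236 nm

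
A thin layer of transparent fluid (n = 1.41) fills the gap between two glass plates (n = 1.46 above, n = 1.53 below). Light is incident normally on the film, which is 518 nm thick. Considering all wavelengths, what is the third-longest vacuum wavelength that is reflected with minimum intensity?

Top surface (1.46 → 1.41): reflection off a lower-index medium gives no phase shift.
At the lower boundary (n = 1.41 to n = 1.53) the reflected ray undergoes a half-wave phase shift.
Net: one phase inversion between the two reflected rays.
For dark reflection here: 2 n t = m λ.
λ = 2 n t / m. The third-longest wavelength is m = 3: λ = 2 × 1.41 × 518 / 3.00 = 487 nm.

487 nm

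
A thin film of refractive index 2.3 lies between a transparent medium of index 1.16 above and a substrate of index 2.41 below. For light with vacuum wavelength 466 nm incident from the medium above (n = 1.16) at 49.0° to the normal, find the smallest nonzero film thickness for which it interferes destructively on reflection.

Top surface (1.16 → 2.3): reflection off a higher-index medium gives a half-wave phase shift.
Bottom surface (2.3 → 2.41): reflection off a higher-index medium gives a half-wave phase shift.
Net: no relative phase inversion (both shifts match).
For dark reflection here: 2 n t cos θ_r = (m + ½) λ.
Snell's law: 1.16 sin 49.0° = 2.3 sin θ_r → sin θ_r = 0.381, cos θ_r = 0.925.
Minimum at m = 0: t = λ / (4 n cos θ_r) = 466 / (4 × 2.3 × 0.925) = 54.8 nm.

54.8 nm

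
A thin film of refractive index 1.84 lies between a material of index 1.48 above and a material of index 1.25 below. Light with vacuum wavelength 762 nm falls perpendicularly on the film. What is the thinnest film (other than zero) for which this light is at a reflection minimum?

207 nm

Top surface (1.48 → 1.84): reflection off a higher-index medium gives a half-wave phase shift.
At the lower boundary (n = 1.84 to n = 1.25) the reflected ray undergoes no phase shift.
Exactly one π shift → a net half-wave offset.
For weak reflection here: 2 n t = m λ.
Minimum nonzero at m = 1: t = λ / (2 n) = 762 / (2 × 1.84) = 207 nm.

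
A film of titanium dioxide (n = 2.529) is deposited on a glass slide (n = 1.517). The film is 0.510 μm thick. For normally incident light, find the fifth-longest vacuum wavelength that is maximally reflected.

573 nm

Top surface (1.0 → 2.529): reflection off a higher-index medium gives a half-wave phase shift.
At the lower boundary (n = 2.529 to n = 1.517) the reflected ray undergoes no phase shift.
Exactly one π shift → a net half-wave offset.
So the condition for constructive reflection is 2 n t = (m + ½) λ.
λ = 2 n t / (m + ½). The fifth-longest wavelength is m = 4: λ = 2 × 2.529 × 510 / 4.50 = 573 nm.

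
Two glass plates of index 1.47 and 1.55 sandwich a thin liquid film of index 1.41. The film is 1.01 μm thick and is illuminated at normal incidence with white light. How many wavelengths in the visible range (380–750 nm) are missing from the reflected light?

4

At the upper boundary (n = 1.47 to n = 1.41) the reflected ray undergoes no phase shift.
At the lower boundary (n = 1.41 to n = 1.55) the reflected ray undergoes a half-wave phase shift.
The two reflections differ by half a wavelength.
So the condition for destructive reflection is 2 n t = m λ.
λ = 2 n t / m = 2848 / m nm.
m=3: 949 nm (IR); m=4: 712 nm (visible); m=5: 570 nm (visible); m=6: 475 nm (visible); m=7: 407 nm (visible); m=8: 356 nm (UV).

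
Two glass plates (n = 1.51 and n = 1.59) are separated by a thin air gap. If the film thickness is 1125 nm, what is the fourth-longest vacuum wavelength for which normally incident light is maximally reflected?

643 nm

At the upper boundary (n = 1.51 to n = 1.0) the reflected ray undergoes no phase shift.
Bottom surface (1.0 → 1.59): reflection off a higher-index medium gives a half-wave phase shift.
Net: one phase inversion between the two reflected rays.
With one net inversion, constructive interference in reflection requires 2 n t = (m + ½) λ.
λ = 2 n t / (m + ½). The fourth-longest wavelength is m = 3: λ = 2 × 1.0 × 1125 / 3.50 = 643 nm.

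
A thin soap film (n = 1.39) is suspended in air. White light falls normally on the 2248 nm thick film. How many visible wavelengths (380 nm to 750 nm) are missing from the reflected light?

8

Ray reflecting at the top interface goes from n = 1.0 toward n = 1.39: a half-wave phase shift.
At the lower boundary (n = 1.39 to n = 1.0) the reflected ray undergoes no phase shift.
Net: one phase inversion between the two reflected rays.
With one net inversion, destructive interference in reflection requires 2 n t = m λ.
λ = 2 n t / m = 6249 / m nm.
m=8: 781 nm (IR); m=9: 694 nm (visible); m=10: 625 nm (visible); m=11: 568 nm (visible); m=12: 521 nm (visible); m=13: 481 nm (visible); m=14: 446 nm (visible); m=15: 417 nm (visible); m=16: 391 nm (visible); m=17: 368 nm (UV).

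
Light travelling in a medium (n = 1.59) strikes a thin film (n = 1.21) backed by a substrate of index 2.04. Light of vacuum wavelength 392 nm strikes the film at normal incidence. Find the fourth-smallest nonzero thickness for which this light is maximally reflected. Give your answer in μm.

Ray reflecting at the top interface goes from n = 1.59 toward n = 1.21: no phase shift.
Bottom surface (1.21 → 2.04): reflection off a higher-index medium gives a half-wave phase shift.
Net: one phase inversion between the two reflected rays.
For bright reflection here: 2 n t = (m + ½) λ.
The fourth-smallest nonzero thickness corresponds to m = 3: t = (m + ½) λ / (2 n) = 3.50 × 392 / (2 × 1.21) = 567 nm.

0.567 μm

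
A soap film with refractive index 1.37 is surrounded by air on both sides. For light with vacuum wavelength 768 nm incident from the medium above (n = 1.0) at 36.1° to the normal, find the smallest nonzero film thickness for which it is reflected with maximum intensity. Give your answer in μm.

Top surface (1.0 → 1.37): reflection off a higher-index medium gives a half-wave phase shift.
Bottom surface (1.37 → 1.0): reflection off a lower-index medium gives no phase shift.
Net: one phase inversion between the two reflected rays.
For bright reflection here: 2 n t cos θ_r = (m + ½) λ.
Snell's law: 1.0 sin 36.1° = 1.37 sin θ_r → sin θ_r = 0.430, cos θ_r = 0.903.
Minimum at m = 0: t = λ / (4 n cos θ_r) = 768 / (4 × 1.37 × 0.903) = 155 nm.

0.155 μm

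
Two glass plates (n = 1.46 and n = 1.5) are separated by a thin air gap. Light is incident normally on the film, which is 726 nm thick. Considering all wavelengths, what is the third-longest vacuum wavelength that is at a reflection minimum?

484 nm

Top surface (1.46 → 1.0): reflection off a lower-index medium gives no phase shift.
Bottom surface (1.0 → 1.5): reflection off a higher-index medium gives a half-wave phase shift.
Net: one phase inversion between the two reflected rays.
With one net inversion, destructive interference in reflection requires 2 n t = m λ.
λ = 2 n t / m. The third-longest wavelength is m = 3: λ = 2 × 1.0 × 726 / 3.00 = 484 nm.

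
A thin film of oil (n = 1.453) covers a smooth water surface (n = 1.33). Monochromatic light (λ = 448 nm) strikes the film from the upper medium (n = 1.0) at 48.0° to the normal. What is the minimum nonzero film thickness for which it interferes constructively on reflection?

89.7 nm

Top surface (1.0 → 1.453): reflection off a higher-index medium gives a half-wave phase shift.
At the lower boundary (n = 1.453 to n = 1.33) the reflected ray undergoes no phase shift.
The two reflections differ by half a wavelength.
For strong reflection here: 2 n t cos θ_r = (m + ½) λ.
Snell's law: 1.0 sin 48.0° = 1.453 sin θ_r → sin θ_r = 0.511, cos θ_r = 0.859.
Minimum at m = 0: t = λ / (4 n cos θ_r) = 448 / (4 × 1.453 × 0.859) = 89.7 nm.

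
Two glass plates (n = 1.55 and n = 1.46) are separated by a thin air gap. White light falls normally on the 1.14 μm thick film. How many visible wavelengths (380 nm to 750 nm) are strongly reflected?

Ray reflecting at the top interface goes from n = 1.55 toward n = 1.0: no phase shift.
At the lower boundary (n = 1.0 to n = 1.46) the reflected ray undergoes a half-wave phase shift.
Exactly one π shift → a net half-wave offset.
With one net inversion, constructive interference in reflection requires 2 n t = (m + ½) λ.
λ = 2 n t / (m + ½) = 2280 / (m + ½) nm.
m=2: 912 nm (IR); m=3: 651 nm (visible); m=4: 507 nm (visible); m=5: 415 nm (visible); m=6: 351 nm (UV).

3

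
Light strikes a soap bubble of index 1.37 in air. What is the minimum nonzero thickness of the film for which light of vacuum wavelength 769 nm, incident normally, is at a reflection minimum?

Ray reflecting at the top interface goes from n = 1.0 toward n = 1.37: a half-wave phase shift.
At the lower boundary (n = 1.37 to n = 1.0) the reflected ray undergoes no phase shift.
Net: one phase inversion between the two reflected rays.
For dark reflection here: 2 n t = m λ.
Minimum nonzero at m = 1: t = λ / (2 n) = 769 / (2 × 1.37) = 281 nm.

281 nm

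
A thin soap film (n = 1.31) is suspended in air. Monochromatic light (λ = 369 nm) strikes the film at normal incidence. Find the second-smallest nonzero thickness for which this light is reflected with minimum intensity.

Top surface (1.0 → 1.31): reflection off a higher-index medium gives a half-wave phase shift.
Bottom surface (1.31 → 1.0): reflection off a lower-index medium gives no phase shift.
The two reflections differ by half a wavelength.
With one net inversion, destructive interference in reflection requires 2 n t = m λ.
The second-smallest nonzero thickness corresponds to m = 2: t = m λ / (2 n) = 2.00 × 369 / (2 × 1.31) = 282 nm.

282 nm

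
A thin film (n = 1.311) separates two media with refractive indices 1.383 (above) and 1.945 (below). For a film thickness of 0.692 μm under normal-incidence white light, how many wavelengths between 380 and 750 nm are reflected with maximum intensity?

Top surface (1.383 → 1.311): reflection off a lower-index medium gives no phase shift.
Bottom surface (1.311 → 1.945): reflection off a higher-index medium gives a half-wave phase shift.
The two reflections differ by half a wavelength.
With one net inversion, constructive interference in reflection requires 2 n t = (m + ½) λ.
λ = 2 n t / (m + ½) = 1814 / (m + ½) nm.
m=1: 1210 nm (IR); m=2: 726 nm (visible); m=3: 518 nm (visible); m=4: 403 nm (visible); m=5: 330 nm (UV).

3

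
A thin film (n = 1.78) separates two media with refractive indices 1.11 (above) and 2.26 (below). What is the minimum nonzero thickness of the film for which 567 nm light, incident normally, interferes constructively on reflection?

159 nm

Top surface (1.11 → 1.78): reflection off a higher-index medium gives a half-wave phase shift.
At the lower boundary (n = 1.78 to n = 2.26) the reflected ray undergoes a half-wave phase shift.
The two reflections carry the same phase change, so no net offset.
With no net inversion, constructive interference in reflection requires 2 n t = m λ.
Minimum nonzero at m = 1: t = λ / (2 n) = 567 / (2 × 1.78) = 159 nm.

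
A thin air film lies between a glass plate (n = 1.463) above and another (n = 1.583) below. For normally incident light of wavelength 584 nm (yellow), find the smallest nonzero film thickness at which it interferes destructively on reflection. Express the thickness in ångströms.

2920 Å

Ray reflecting at the top interface goes from n = 1.463 toward n = 1.0: no phase shift.
Bottom surface (1.0 → 1.583): reflection off a higher-index medium gives a half-wave phase shift.
Exactly one π shift → a net half-wave offset.
For weak reflection here: 2 n t = m λ.
Minimum nonzero at m = 1: t = λ / (2 n) = 584 / (2 × 1.0) = 292 nm.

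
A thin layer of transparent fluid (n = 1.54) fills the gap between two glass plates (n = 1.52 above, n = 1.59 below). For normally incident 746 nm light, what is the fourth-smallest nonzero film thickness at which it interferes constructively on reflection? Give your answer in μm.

0.969 μm

Top surface (1.52 → 1.54): reflection off a higher-index medium gives a half-wave phase shift.
At the lower boundary (n = 1.54 to n = 1.59) the reflected ray undergoes a half-wave phase shift.
Zero or two π shifts → no net half-wave offset.
So the condition for constructive reflection is 2 n t = m λ.
The fourth-smallest nonzero thickness corresponds to m = 4: t = m λ / (2 n) = 4.00 × 746 / (2 × 1.54) = 969 nm.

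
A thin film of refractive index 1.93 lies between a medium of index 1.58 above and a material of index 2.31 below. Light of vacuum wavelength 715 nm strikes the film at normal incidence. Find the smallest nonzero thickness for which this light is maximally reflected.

At the upper boundary (n = 1.58 to n = 1.93) the reflected ray undergoes a half-wave phase shift.
At the lower boundary (n = 1.93 to n = 2.31) the reflected ray undergoes a half-wave phase shift.
The two reflections carry the same phase change, so no net offset.
With no net inversion, constructive interference in reflection requires 2 n t = m λ.
The smallest nonzero thickness corresponds to m = 1: t = m λ / (2 n) = 1.00 × 715 / (2 × 1.93) = 185 nm.

185 nm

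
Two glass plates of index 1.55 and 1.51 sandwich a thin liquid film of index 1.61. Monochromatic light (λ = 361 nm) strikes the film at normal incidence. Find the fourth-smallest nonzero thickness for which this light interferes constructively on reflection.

At the upper boundary (n = 1.55 to n = 1.61) the reflected ray undergoes a half-wave phase shift.
Bottom surface (1.61 → 1.51): reflection off a lower-index medium gives no phase shift.
The two reflections differ by half a wavelength.
With one net inversion, constructive interference in reflection requires 2 n t = (m + ½) λ.
The fourth-smallest nonzero thickness corresponds to m = 3: t = (m + ½) λ / (2 n) = 3.50 × 361 / (2 × 1.61) = 392 nm.

392 nm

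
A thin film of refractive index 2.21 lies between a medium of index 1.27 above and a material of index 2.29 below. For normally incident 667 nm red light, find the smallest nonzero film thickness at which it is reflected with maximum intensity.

Top surface (1.27 → 2.21): reflection off a higher-index medium gives a half-wave phase shift.
At the lower boundary (n = 2.21 to n = 2.29) the reflected ray undergoes a half-wave phase shift.
Zero or two π shifts → no net half-wave offset.
For maximum reflection here: 2 n t = m λ.
Minimum nonzero at m = 1: t = λ / (2 n) = 667 / (2 × 2.21) = 151 nm.

151 nm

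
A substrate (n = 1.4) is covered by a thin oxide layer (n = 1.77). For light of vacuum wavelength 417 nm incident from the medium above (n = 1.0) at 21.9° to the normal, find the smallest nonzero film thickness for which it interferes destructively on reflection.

Ray reflecting at the top interface goes from n = 1.0 toward n = 1.77: a half-wave phase shift.
At the lower boundary (n = 1.77 to n = 1.4) the reflected ray undergoes no phase shift.
Exactly one π shift → a net half-wave offset.
So the condition for destructive reflection is 2 n t cos θ_r = m λ.
Snell's law: 1.0 sin 21.9° = 1.77 sin θ_r → sin θ_r = 0.211, cos θ_r = 0.978.
Minimum nonzero at m = 1: t = λ / (2 n cos θ_r) = 417 / (2 × 1.77 × 0.978) = 121 nm.

121 nm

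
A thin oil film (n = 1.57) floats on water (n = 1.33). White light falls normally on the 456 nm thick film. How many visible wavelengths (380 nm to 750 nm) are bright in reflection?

Top surface (1.0 → 1.57): reflection off a higher-index medium gives a half-wave phase shift.
At the lower boundary (n = 1.57 to n = 1.33) the reflected ray undergoes no phase shift.
Net: one phase inversion between the two reflected rays.
With one net inversion, constructive interference in reflection requires 2 n t = (m + ½) λ.
λ = 2 n t / (m + ½) = 1432 / (m + ½) nm.
m=1: 955 nm (IR); m=2: 573 nm (visible); m=3: 409 nm (visible); m=4: 318 nm (UV).

2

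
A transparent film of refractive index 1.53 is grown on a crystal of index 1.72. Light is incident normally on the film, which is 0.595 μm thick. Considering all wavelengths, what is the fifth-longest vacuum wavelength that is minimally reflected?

Top surface (1.0 → 1.53): reflection off a higher-index medium gives a half-wave phase shift.
At the lower boundary (n = 1.53 to n = 1.72) the reflected ray undergoes a half-wave phase shift.
The two reflections carry the same phase change, so no net offset.
So the condition for destructive reflection is 2 n t = (m + ½) λ.
λ = 2 n t / (m + ½). The fifth-longest wavelength is m = 4: λ = 2 × 1.53 × 595 / 4.50 = 405 nm.

405 nm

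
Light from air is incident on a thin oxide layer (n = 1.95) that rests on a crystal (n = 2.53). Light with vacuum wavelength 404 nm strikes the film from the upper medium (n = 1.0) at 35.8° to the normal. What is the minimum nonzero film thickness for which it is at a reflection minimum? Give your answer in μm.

0.0543 μm

Ray reflecting at the top interface goes from n = 1.0 toward n = 1.95: a half-wave phase shift.
Ray reflecting at the bottom interface goes from n = 1.95 toward n = 2.53: a half-wave phase shift.
Net: no relative phase inversion (both shifts match).
For weak reflection here: 2 n t cos θ_r = (m + ½) λ.
Snell's law: 1.0 sin 35.8° = 1.95 sin θ_r → sin θ_r = 0.300, cos θ_r = 0.954.
Minimum at m = 0: t = λ / (4 n cos θ_r) = 404 / (4 × 1.95 × 0.954) = 54.3 nm.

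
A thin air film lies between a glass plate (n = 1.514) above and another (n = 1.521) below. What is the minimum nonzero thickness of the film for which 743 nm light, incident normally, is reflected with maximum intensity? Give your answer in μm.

0.186 μm

Ray reflecting at the top interface goes from n = 1.514 toward n = 1.0: no phase shift.
Bottom surface (1.0 → 1.521): reflection off a higher-index medium gives a half-wave phase shift.
The two reflections differ by half a wavelength.
With one net inversion, constructive interference in reflection requires 2 n t = (m + ½) λ.
Minimum at m = 0: t = λ / (4 n) = 743 / (4 × 1.0) = 186 nm.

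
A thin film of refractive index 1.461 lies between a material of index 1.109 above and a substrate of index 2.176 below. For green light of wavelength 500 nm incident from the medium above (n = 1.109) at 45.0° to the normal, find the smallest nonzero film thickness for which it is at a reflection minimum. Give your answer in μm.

At the upper boundary (n = 1.109 to n = 1.461) the reflected ray undergoes a half-wave phase shift.
At the lower boundary (n = 1.461 to n = 2.176) the reflected ray undergoes a half-wave phase shift.
The two reflections carry the same phase change, so no net offset.
With no net inversion, destructive interference in reflection requires 2 n t cos θ_r = (m + ½) λ.
Snell's law: 1.109 sin 45.0° = 1.461 sin θ_r → sin θ_r = 0.537, cos θ_r = 0.844.
Minimum at m = 0: t = λ / (4 n cos θ_r) = 500 / (4 × 1.461 × 0.844) = 101 nm.

0.101 μm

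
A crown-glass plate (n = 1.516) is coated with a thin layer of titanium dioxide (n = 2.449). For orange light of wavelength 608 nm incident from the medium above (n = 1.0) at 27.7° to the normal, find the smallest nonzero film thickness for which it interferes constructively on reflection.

At the upper boundary (n = 1.0 to n = 2.449) the reflected ray undergoes a half-wave phase shift.
Ray reflecting at the bottom interface goes from n = 2.449 toward n = 1.516: no phase shift.
The two reflections differ by half a wavelength.
With one net inversion, constructive interference in reflection requires 2 n t cos θ_r = (m + ½) λ.
Snell's law: 1.0 sin 27.7° = 2.449 sin θ_r → sin θ_r = 0.190, cos θ_r = 0.982.
Minimum at m = 0: t = λ / (4 n cos θ_r) = 608 / (4 × 2.449 × 0.982) = 63.2 nm.

63.2 nm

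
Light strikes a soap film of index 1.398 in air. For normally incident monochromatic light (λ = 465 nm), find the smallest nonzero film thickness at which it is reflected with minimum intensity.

166 nm

Top surface (1.0 → 1.398): reflection off a higher-index medium gives a half-wave phase shift.
Ray reflecting at the bottom interface goes from n = 1.398 toward n = 1.0: no phase shift.
Net: one phase inversion between the two reflected rays.
So the condition for destructive reflection is 2 n t = m λ.
Minimum nonzero at m = 1: t = λ / (2 n) = 465 / (2 × 1.398) = 166 nm.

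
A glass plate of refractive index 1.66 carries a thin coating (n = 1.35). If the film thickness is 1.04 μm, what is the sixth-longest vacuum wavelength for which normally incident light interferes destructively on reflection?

Ray reflecting at the top interface goes from n = 1.0 toward n = 1.35: a half-wave phase shift.
Ray reflecting at the bottom interface goes from n = 1.35 toward n = 1.66: a half-wave phase shift.
The two reflections carry the same phase change, so no net offset.
For minimum reflection here: 2 n t = (m + ½) λ.
λ = 2 n t / (m + ½). The sixth-longest wavelength is m = 5: λ = 2 × 1.35 × 1040 / 5.50 = 511 nm.

511 nm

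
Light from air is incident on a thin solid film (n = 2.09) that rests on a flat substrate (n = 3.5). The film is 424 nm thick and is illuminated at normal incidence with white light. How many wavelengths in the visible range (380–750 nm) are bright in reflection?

Ray reflecting at the top interface goes from n = 1.0 toward n = 2.09: a half-wave phase shift.
Bottom surface (2.09 → 3.5): reflection off a higher-index medium gives a half-wave phase shift.
The two reflections carry the same phase change, so no net offset.
With no net inversion, constructive interference in reflection requires 2 n t = m λ.
λ = 2 n t / m = 1772 / m nm.
m=2: 886 nm (IR); m=3: 591 nm (visible); m=4: 443 nm (visible); m=5: 354 nm (UV).

2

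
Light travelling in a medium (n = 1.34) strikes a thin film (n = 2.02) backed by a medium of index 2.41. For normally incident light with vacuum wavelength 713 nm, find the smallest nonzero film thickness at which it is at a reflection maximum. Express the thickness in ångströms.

1765 Å

Ray reflecting at the top interface goes from n = 1.34 toward n = 2.02: a half-wave phase shift.
At the lower boundary (n = 2.02 to n = 2.41) the reflected ray undergoes a half-wave phase shift.
The two reflections carry the same phase change, so no net offset.
So the condition for constructive reflection is 2 n t = m λ.
Minimum nonzero at m = 1: t = λ / (2 n) = 713 / (2 × 2.02) = 176 nm.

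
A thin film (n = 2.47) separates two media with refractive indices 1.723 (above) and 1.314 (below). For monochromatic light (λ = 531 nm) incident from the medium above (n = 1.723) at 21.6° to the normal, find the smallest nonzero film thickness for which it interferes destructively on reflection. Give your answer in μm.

0.111 μm

At the upper boundary (n = 1.723 to n = 2.47) the reflected ray undergoes a half-wave phase shift.
At the lower boundary (n = 2.47 to n = 1.314) the reflected ray undergoes no phase shift.
Net: one phase inversion between the two reflected rays.
So the condition for destructive reflection is 2 n t cos θ_r = m λ.
Snell's law: 1.723 sin 21.6° = 2.47 sin θ_r → sin θ_r = 0.257, cos θ_r = 0.966.
Minimum nonzero at m = 1: t = λ / (2 n cos θ_r) = 531 / (2 × 2.47 × 0.966) = 111 nm.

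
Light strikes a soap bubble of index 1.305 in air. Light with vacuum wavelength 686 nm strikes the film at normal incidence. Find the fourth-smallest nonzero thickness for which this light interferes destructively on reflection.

At the upper boundary (n = 1.0 to n = 1.305) the reflected ray undergoes a half-wave phase shift.
Ray reflecting at the bottom interface goes from n = 1.305 toward n = 1.0: no phase shift.
Exactly one π shift → a net half-wave offset.
For weak reflection here: 2 n t = m λ.
The fourth-smallest nonzero thickness corresponds to m = 4: t = m λ / (2 n) = 4.00 × 686 / (2 × 1.305) = 1051 nm.

1051 nm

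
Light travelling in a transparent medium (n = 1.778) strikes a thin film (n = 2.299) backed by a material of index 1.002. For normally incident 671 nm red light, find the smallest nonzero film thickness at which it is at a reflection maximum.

Ray reflecting at the top interface goes from n = 1.778 toward n = 2.299: a half-wave phase shift.
Bottom surface (2.299 → 1.002): reflection off a lower-index medium gives no phase shift.
Exactly one π shift → a net half-wave offset.
For maximum reflection here: 2 n t = (m + ½) λ.
Minimum at m = 0: t = λ / (4 n) = 671 / (4 × 2.299) = 73.0 nm.

73.0 nm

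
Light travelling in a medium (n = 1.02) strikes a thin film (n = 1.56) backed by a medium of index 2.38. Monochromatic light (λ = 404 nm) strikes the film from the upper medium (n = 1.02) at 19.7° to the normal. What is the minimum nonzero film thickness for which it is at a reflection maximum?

133 nm

Top surface (1.02 → 1.56): reflection off a higher-index medium gives a half-wave phase shift.
Bottom surface (1.56 → 2.38): reflection off a higher-index medium gives a half-wave phase shift.
The two reflections carry the same phase change, so no net offset.
For strong reflection here: 2 n t cos θ_r = m λ.
Snell's law: 1.02 sin 19.7° = 1.56 sin θ_r → sin θ_r = 0.220, cos θ_r = 0.975.
Minimum nonzero at m = 1: t = λ / (2 n cos θ_r) = 404 / (2 × 1.56 × 0.975) = 133 nm.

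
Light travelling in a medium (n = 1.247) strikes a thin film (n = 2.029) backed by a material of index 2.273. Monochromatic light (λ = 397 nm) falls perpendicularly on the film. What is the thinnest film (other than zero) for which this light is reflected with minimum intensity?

48.9 nm

At the upper boundary (n = 1.247 to n = 2.029) the reflected ray undergoes a half-wave phase shift.
At the lower boundary (n = 2.029 to n = 2.273) the reflected ray undergoes a half-wave phase shift.
The two reflections carry the same phase change, so no net offset.
So the condition for destructive reflection is 2 n t = (m + ½) λ.
Minimum at m = 0: t = λ / (4 n) = 397 / (4 × 2.029) = 48.9 nm.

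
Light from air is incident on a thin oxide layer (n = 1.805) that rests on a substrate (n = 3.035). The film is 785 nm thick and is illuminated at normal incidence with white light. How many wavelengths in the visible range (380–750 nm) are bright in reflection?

At the upper boundary (n = 1.0 to n = 1.805) the reflected ray undergoes a half-wave phase shift.
Bottom surface (1.805 → 3.035): reflection off a higher-index medium gives a half-wave phase shift.
The two reflections carry the same phase change, so no net offset.
For bright reflection here: 2 n t = m λ.
λ = 2 n t / m = 2834 / m nm.
m=3: 945 nm (IR); m=4: 708 nm (visible); m=5: 567 nm (visible); m=6: 472 nm (visible); m=7: 405 nm (visible); m=8: 354 nm (UV).

4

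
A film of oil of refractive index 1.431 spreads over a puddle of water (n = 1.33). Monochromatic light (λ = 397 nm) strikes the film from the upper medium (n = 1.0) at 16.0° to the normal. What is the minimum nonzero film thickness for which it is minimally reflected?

141 nm

Top surface (1.0 → 1.431): reflection off a higher-index medium gives a half-wave phase shift.
Bottom surface (1.431 → 1.33): reflection off a lower-index medium gives no phase shift.
The two reflections differ by half a wavelength.
With one net inversion, destructive interference in reflection requires 2 n t cos θ_r = m λ.
Snell's law: 1.0 sin 16.0° = 1.431 sin θ_r → sin θ_r = 0.193, cos θ_r = 0.981.
Minimum nonzero at m = 1: t = λ / (2 n cos θ_r) = 397 / (2 × 1.431 × 0.981) = 141 nm.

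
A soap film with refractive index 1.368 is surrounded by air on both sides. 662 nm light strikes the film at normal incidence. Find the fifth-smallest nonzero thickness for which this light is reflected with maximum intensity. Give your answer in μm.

At the upper boundary (n = 1.0 to n = 1.368) the reflected ray undergoes a half-wave phase shift.
Bottom surface (1.368 → 1.0): reflection off a lower-index medium gives no phase shift.
The two reflections differ by half a wavelength.
For strong reflection here: 2 n t = (m + ½) λ.
The fifth-smallest nonzero thickness corresponds to m = 4: t = (m + ½) λ / (2 n) = 4.50 × 662 / (2 × 1.368) = 1089 nm.

1.09 μm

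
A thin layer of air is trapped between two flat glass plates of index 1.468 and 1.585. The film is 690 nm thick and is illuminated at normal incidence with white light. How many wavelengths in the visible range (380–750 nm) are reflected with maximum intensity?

Ray reflecting at the top interface goes from n = 1.468 toward n = 1.0: no phase shift.
Ray reflecting at the bottom interface goes from n = 1.0 toward n = 1.585: a half-wave phase shift.
The two reflections differ by half a wavelength.
So the condition for constructive reflection is 2 n t = (m + ½) λ.
λ = 2 n t / (m + ½) = 1380 / (m + ½) nm.
m=1: 920 nm (IR); m=2: 552 nm (visible); m=3: 394 nm (visible); m=4: 307 nm (UV).

2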